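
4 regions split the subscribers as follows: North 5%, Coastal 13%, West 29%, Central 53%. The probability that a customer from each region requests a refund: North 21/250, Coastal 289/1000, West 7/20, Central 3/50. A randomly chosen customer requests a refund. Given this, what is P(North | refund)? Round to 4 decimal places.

0.0240

By Bayes' rule, posterior ∝ prior × likelihood:
  North: 0.05 × 0.084 = 0.0042
  Coastal: 0.13 × 0.289 = 0.03757
  West: 0.29 × 0.35 = 0.1015
  Central: 0.53 × 0.06 = 0.0318
Normalizing constant = 0.17507.
P(North | evidence) = 0.0042 / 0.17507 ≈ 0.0240.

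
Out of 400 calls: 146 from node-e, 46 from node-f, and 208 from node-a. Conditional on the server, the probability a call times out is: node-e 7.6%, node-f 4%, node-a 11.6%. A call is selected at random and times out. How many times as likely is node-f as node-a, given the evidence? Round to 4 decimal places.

0.0763

Unnormalized posteriors (prior × likelihood):
  node-e: 0.365 × 0.076 = 0.02774
  node-f: 0.115 × 0.04 = 0.0046
  node-a: 0.52 × 0.116 = 0.06032
Total = 0.09266.
The ratio is 0.0046 / 0.06032 (the normalizer cancels) = 0.0763.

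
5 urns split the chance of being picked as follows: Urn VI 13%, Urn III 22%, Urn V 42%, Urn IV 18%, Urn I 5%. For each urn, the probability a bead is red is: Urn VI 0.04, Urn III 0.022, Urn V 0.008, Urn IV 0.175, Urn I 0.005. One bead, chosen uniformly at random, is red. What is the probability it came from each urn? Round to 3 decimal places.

Prior × likelihood for each hypothesis:
  Urn VI: 0.13 × 0.04 = 0.0052
  Urn III: 0.22 × 0.022 = 0.00484
  Urn V: 0.42 × 0.008 = 0.00336
  Urn IV: 0.18 × 0.175 = 0.0315
  Urn I: 0.05 × 0.005 = 0.00025
Normalizing constant = 0.04515.
P(Urn VI | red) = 0.0052/0.04515 ≈ 0.115
P(Urn III | red) = 0.00484/0.04515 ≈ 0.107
P(Urn V | red) = 0.00336/0.04515 ≈ 0.074
P(Urn IV | red) = 0.0315/0.04515 ≈ 0.698
P(Urn I | red) = 0.00025/0.04515 ≈ 0.006
(Check: 0.115+0.107+0.074+0.698+0.006 = 1.000.)

Urn VI 0.115, Urn III 0.107, Urn V 0.074, Urn IV 0.698, Urn I 0.006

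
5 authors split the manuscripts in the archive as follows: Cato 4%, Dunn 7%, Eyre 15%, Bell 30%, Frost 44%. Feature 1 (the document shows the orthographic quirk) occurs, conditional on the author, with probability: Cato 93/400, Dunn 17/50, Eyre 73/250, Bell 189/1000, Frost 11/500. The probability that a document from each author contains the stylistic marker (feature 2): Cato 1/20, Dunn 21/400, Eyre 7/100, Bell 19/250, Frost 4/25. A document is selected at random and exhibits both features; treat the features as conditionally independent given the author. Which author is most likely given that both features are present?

Bell

Compute prior × likelihood for every hypothesis:
  Cato: 0.04 × 0.2325 × 0.05 = 0.000465
  Dunn: 0.07 × 0.34 × 0.0525 = 0.0012495
  Eyre: 0.15 × 0.292 × 0.07 = 0.003066
  Bell: 0.3 × 0.189 × 0.076 = 0.0043092
  Frost: 0.44 × 0.022 × 0.16 = 0.0015488
Sum = 0.0106385.
Largest term belongs to Bell, so Bell is most probable.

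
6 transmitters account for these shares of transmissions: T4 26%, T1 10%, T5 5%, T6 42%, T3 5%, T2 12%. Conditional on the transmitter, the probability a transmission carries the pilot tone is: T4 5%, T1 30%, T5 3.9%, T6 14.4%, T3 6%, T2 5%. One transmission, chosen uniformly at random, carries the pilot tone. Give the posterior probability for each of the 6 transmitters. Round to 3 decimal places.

By Bayes' rule, posterior ∝ prior × likelihood:
  T4: 0.26 × 0.05 = 0.013
  T1: 0.1 × 0.3 = 0.03
  T5: 0.05 × 0.039 = 0.00195
  T6: 0.42 × 0.144 = 0.06048
  T3: 0.05 × 0.06 = 0.003
  T2: 0.12 × 0.05 = 0.006
Total = 0.11443.
P(T4 | pilot) = 0.013/0.11443 ≈ 0.114
P(T1 | pilot) = 0.03/0.11443 ≈ 0.262
P(T5 | pilot) = 0.00195/0.11443 ≈ 0.017
P(T6 | pilot) = 0.06048/0.11443 ≈ 0.529
P(T3 | pilot) = 0.003/0.11443 ≈ 0.026
P(T2 | pilot) = 0.006/0.11443 ≈ 0.052

T4 0.114, T1 0.262, T5 0.017, T6 0.529, T3 0.026, T2 0.052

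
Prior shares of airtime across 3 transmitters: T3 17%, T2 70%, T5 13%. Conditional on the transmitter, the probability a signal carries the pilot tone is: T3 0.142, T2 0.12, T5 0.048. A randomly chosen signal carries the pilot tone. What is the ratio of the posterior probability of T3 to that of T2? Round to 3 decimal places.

Prior × likelihood for each hypothesis:
  T3: 0.17 × 0.142 = 0.02414
  T2: 0.7 × 0.12 = 0.084
  T5: 0.13 × 0.048 = 0.00624
Sum = 0.11438.
The ratio is 0.02414 / 0.084 (the normalizer cancels) = 0.287.

0.287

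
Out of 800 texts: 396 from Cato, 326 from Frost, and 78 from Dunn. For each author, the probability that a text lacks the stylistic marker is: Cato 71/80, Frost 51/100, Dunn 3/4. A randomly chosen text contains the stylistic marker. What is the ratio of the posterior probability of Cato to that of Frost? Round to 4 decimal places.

0.2789

Taking complements, P(marker | each) = Cato 0.1125, Frost 0.49, Dunn 0.25.
Compute prior × likelihood for every hypothesis:
  Cato: 0.495 × 0.1125 = 0.0556875
  Frost: 0.4075 × 0.49 = 0.199675
  Dunn: 0.0975 × 0.25 = 0.024375
Sum = 0.2797375.
The ratio is 0.0556875 / 0.199675 (the normalizer cancels) = 0.2789.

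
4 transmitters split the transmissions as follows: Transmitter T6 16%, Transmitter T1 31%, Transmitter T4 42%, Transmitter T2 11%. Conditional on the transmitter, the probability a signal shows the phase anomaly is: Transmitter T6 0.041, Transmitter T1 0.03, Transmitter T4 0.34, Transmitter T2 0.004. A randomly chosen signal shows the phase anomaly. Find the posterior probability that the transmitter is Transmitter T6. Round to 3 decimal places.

0.041

Prior × likelihood for each hypothesis:
  Transmitter T6: 0.16 × 0.041 = 0.00656
  Transmitter T1: 0.31 × 0.03 = 0.0093
  Transmitter T4: 0.42 × 0.34 = 0.1428
  Transmitter T2: 0.11 × 0.004 = 0.00044
Sum = 0.1591.
P(Transmitter T6 | evidence) = 0.00656 / 0.1591 ≈ 0.041.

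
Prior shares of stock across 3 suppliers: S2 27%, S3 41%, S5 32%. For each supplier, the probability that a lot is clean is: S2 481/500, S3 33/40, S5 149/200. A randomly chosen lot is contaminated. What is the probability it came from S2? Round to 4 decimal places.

Taking complements, P(contaminated | each) = S2 0.038, S3 0.175, S5 0.255.
Unnormalized posteriors (prior × likelihood):
  S2: 0.27 × 0.038 = 0.01026
  S3: 0.41 × 0.175 = 0.07175
  S5: 0.32 × 0.255 = 0.0816
Total = 0.16361.
P(S2 | evidence) = 0.01026 / 0.16361 ≈ 0.0627.

0.0627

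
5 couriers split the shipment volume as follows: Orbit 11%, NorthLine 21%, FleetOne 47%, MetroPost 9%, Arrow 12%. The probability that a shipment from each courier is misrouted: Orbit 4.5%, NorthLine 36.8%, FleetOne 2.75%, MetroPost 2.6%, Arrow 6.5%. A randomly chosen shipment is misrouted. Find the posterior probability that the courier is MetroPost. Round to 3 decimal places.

0.022

Unnormalized posteriors (prior × likelihood):
  Orbit: 0.11 × 0.045 = 0.00495
  NorthLine: 0.21 × 0.368 = 0.07728
  FleetOne: 0.47 × 0.0275 = 0.012925
  MetroPost: 0.09 × 0.026 = 0.00234
  Arrow: 0.12 × 0.065 = 0.0078
Normalizing constant = 0.105295.
P(MetroPost | evidence) = 0.00234 / 0.105295 ≈ 0.022.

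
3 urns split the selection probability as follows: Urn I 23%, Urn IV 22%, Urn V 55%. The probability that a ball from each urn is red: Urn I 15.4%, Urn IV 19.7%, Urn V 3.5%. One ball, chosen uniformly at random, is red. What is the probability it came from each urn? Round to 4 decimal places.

Unnormalized posteriors (prior × likelihood):
  Urn I: 0.23 × 0.154 = 0.03542
  Urn IV: 0.22 × 0.197 = 0.04334
  Urn V: 0.55 × 0.035 = 0.01925
Normalizing constant = 0.09801.
P(Urn I | red) = 0.03542/0.09801 ≈ 0.3614
P(Urn IV | red) = 0.04334/0.09801 ≈ 0.4422
P(Urn V | red) = 0.01925/0.09801 ≈ 0.1964

Urn I 0.3614, Urn IV 0.4422, Urn V 0.1964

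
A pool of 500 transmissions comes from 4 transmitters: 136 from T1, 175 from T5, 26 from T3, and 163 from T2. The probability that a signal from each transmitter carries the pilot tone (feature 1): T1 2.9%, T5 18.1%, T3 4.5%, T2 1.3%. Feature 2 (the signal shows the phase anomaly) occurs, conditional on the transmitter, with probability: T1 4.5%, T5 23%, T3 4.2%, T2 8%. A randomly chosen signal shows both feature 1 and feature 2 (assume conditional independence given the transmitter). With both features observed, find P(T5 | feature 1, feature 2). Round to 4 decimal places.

Prior × likelihood for each hypothesis:
  T1: 0.272 × 0.029 × 0.045 = 0.00035496
  T5: 0.35 × 0.181 × 0.23 = 0.0145705
  T3: 0.052 × 0.045 × 0.042 = 0.00009828
  T2: 0.326 × 0.013 × 0.08 = 0.00033904
Normalizing constant = 0.01536278.
P(T5 | evidence) = 0.0145705 / 0.01536278 ≈ 0.9484.

0.9484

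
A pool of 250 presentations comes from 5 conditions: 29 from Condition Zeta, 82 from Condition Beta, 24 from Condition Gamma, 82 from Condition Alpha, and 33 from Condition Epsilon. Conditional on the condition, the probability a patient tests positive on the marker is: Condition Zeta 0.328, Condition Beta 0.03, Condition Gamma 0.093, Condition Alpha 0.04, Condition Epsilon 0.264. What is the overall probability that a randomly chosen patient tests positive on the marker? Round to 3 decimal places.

0.105

By Bayes' rule, posterior ∝ prior × likelihood:
  Condition Zeta: 0.116 × 0.328 = 0.038048
  Condition Beta: 0.328 × 0.03 = 0.00984
  Condition Gamma: 0.096 × 0.093 = 0.008928
  Condition Alpha: 0.328 × 0.04 = 0.01312
  Condition Epsilon: 0.132 × 0.264 = 0.034848
P(marker-positive) = 0.038048 + 0.00984 + 0.008928 + 0.01312 + 0.034848 = 0.104784 → 0.105.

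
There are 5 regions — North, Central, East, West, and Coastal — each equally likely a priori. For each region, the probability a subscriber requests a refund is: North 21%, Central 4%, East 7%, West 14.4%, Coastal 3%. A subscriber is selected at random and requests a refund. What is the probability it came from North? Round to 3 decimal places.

With a uniform prior (1/5 each), posterior ∝ likelihood:
  North: 0.21
  Central: 0.04
  East: 0.07
  West: 0.144
  Coastal: 0.03
Sum = 0.494.
P(North | evidence) = 0.21 / 0.494 ≈ 0.425.

0.425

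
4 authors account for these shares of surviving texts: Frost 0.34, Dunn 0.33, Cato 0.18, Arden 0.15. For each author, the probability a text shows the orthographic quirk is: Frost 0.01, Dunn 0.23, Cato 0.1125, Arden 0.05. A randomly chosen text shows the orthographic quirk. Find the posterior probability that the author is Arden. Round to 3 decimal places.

0.070

Compute prior × likelihood for every hypothesis:
  Frost: 0.34 × 0.01 = 0.0034
  Dunn: 0.33 × 0.23 = 0.0759
  Cato: 0.18 × 0.1125 = 0.02025
  Arden: 0.15 × 0.05 = 0.0075
Normalizing constant = 0.10705.
P(Arden | evidence) = 0.0075 / 0.10705 ≈ 0.070.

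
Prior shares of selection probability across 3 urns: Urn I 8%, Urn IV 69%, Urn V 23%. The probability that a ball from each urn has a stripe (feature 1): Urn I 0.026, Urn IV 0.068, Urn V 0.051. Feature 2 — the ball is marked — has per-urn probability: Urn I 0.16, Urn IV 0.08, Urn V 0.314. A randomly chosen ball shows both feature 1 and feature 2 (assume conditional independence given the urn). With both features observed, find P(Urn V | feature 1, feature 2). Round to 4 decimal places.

Compute prior × likelihood for every hypothesis:
  Urn I: 0.08 × 0.026 × 0.16 = 0.0003328
  Urn IV: 0.69 × 0.068 × 0.08 = 0.0037536
  Urn V: 0.23 × 0.051 × 0.314 = 0.00368322
Total = 0.00776962.
P(Urn V | evidence) = 0.00368322 / 0.00776962 ≈ 0.4741.

0.4741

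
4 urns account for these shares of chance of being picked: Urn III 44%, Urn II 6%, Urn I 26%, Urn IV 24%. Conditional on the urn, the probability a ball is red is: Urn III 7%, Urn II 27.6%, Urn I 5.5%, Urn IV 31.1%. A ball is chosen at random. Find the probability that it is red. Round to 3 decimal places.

Unnormalized posteriors (prior × likelihood):
  Urn III: 0.44 × 0.07 = 0.0308
  Urn II: 0.06 × 0.276 = 0.01656
  Urn I: 0.26 × 0.055 = 0.0143
  Urn IV: 0.24 × 0.311 = 0.07464
P(red) = 0.0308 + 0.01656 + 0.0143 + 0.07464 = 0.1363 → 0.136.

0.136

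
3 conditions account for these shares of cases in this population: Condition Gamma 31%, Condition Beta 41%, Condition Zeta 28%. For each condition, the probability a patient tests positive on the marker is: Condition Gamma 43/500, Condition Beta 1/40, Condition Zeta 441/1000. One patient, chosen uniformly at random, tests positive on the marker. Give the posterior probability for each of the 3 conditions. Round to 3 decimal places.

Compute prior × likelihood for every hypothesis:
  Condition Gamma: 0.31 × 0.086 = 0.02666
  Condition Beta: 0.41 × 0.025 = 0.01025
  Condition Zeta: 0.28 × 0.441 = 0.12348
Normalizing constant = 0.16039.
P(Condition Gamma | marker-positive) = 0.02666/0.16039 ≈ 0.166
P(Condition Beta | marker-positive) = 0.01025/0.16039 ≈ 0.064
P(Condition Zeta | marker-positive) = 0.12348/0.16039 ≈ 0.770

Condition Gamma 0.166, Condition Beta 0.064, Condition Zeta 0.770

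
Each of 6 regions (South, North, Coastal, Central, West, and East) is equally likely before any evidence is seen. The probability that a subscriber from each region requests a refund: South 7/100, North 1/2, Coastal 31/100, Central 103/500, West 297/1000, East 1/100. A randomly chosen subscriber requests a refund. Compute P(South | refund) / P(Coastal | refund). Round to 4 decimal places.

With a uniform prior (1/6 each), posterior ∝ likelihood:
  South: 0.07
  North: 0.5
  Coastal: 0.31
  Central: 0.206
  West: 0.297
  East: 0.01
Normalizing constant = 1.393.
The ratio is 0.07 / 0.31 (the normalizer cancels) = 0.2258.

0.2258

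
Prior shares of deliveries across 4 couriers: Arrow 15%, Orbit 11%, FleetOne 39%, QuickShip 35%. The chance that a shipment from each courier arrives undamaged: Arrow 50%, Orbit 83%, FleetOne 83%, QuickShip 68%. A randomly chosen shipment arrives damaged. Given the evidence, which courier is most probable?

QuickShip

Taking complements, P(damaged | each) = Arrow 0.5, Orbit 0.17, FleetOne 0.17, QuickShip 0.32.
Prior × likelihood for each hypothesis:
  Arrow: 0.15 × 0.5 = 0.075
  Orbit: 0.11 × 0.17 = 0.0187
  FleetOne: 0.39 × 0.17 = 0.0663
  QuickShip: 0.35 × 0.32 = 0.112
Normalizing constant = 0.272.
Largest term belongs to QuickShip, so QuickShip is most probable.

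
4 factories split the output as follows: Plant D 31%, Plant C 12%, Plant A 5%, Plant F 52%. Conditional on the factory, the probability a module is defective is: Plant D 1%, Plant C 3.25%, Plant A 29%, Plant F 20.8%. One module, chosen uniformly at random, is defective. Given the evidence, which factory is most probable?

By Bayes' rule, posterior ∝ prior × likelihood:
  Plant D: 0.31 × 0.01 = 0.0031
  Plant C: 0.12 × 0.0325 = 0.0039
  Plant A: 0.05 × 0.29 = 0.0145
  Plant F: 0.52 × 0.208 = 0.10816
Normalizing constant = 0.12966.
Largest term belongs to Plant F, so Plant F is most probable.

Plant F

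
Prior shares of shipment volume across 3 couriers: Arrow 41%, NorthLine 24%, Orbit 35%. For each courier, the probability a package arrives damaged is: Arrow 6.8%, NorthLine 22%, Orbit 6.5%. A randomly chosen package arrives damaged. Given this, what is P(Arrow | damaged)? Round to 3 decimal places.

By Bayes' rule, posterior ∝ prior × likelihood:
  Arrow: 0.41 × 0.068 = 0.02788
  NorthLine: 0.24 × 0.22 = 0.0528
  Orbit: 0.35 × 0.065 = 0.02275
Total = 0.10343.
P(Arrow | evidence) = 0.02788 / 0.10343 ≈ 0.270.

0.270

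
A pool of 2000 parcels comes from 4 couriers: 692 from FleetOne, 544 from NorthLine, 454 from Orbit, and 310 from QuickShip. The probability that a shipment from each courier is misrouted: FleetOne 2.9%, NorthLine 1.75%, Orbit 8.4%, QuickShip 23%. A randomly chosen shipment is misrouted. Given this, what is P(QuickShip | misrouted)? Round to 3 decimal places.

Prior × likelihood for each hypothesis:
  FleetOne: 0.346 × 0.029 = 0.010034
  NorthLine: 0.272 × 0.0175 = 0.00476
  Orbit: 0.227 × 0.084 = 0.019068
  QuickShip: 0.155 × 0.23 = 0.03565
Sum = 0.069512.
P(QuickShip | evidence) = 0.03565 / 0.069512 ≈ 0.513.

0.513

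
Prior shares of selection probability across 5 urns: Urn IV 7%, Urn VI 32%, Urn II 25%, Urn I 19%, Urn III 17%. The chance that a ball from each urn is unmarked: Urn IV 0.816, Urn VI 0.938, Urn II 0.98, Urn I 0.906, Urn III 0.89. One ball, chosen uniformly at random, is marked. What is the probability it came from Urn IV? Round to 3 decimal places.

Taking complements, P(marked | each) = Urn IV 0.184, Urn VI 0.062, Urn II 0.02, Urn I 0.094, Urn III 0.11.
By Bayes' rule, posterior ∝ prior × likelihood:
  Urn IV: 0.07 × 0.184 = 0.01288
  Urn VI: 0.32 × 0.062 = 0.01984
  Urn II: 0.25 × 0.02 = 0.005
  Urn I: 0.19 × 0.094 = 0.01786
  Urn III: 0.17 × 0.11 = 0.0187
Sum = 0.07428.
P(Urn IV | evidence) = 0.01288 / 0.07428 ≈ 0.173.

0.173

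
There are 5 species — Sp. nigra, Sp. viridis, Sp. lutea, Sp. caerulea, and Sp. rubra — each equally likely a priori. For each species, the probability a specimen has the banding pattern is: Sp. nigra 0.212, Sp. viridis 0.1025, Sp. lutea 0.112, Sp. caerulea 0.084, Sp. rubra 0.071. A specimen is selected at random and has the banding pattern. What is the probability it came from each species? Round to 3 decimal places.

Since the prior is uniform, the posterior is proportional to the likelihood:
  Sp. nigra: 0.212
  Sp. viridis: 0.1025
  Sp. lutea: 0.112
  Sp. caerulea: 0.084
  Sp. rubra: 0.071
Sum = 0.5815.
P(Sp. nigra | banded) = 0.212/0.5815 ≈ 0.365
P(Sp. viridis | banded) = 0.1025/0.5815 ≈ 0.176
P(Sp. lutea | banded) = 0.112/0.5815 ≈ 0.193
P(Sp. caerulea | banded) = 0.084/0.5815 ≈ 0.144
P(Sp. rubra | banded) = 0.071/0.5815 ≈ 0.122

Sp. nigra 0.365, Sp. viridis 0.176, Sp. lutea 0.193, Sp. caerulea 0.144, Sp. rubra 0.122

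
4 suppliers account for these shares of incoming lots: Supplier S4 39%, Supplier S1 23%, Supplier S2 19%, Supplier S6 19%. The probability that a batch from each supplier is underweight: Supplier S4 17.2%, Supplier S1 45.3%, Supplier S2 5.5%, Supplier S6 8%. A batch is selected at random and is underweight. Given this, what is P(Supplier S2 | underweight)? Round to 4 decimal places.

0.0531

Compute prior × likelihood for every hypothesis:
  Supplier S4: 0.39 × 0.172 = 0.06708
  Supplier S1: 0.23 × 0.453 = 0.10419
  Supplier S2: 0.19 × 0.055 = 0.01045
  Supplier S6: 0.19 × 0.08 = 0.0152
Total = 0.19692.
P(Supplier S2 | evidence) = 0.01045 / 0.19692 ≈ 0.0531.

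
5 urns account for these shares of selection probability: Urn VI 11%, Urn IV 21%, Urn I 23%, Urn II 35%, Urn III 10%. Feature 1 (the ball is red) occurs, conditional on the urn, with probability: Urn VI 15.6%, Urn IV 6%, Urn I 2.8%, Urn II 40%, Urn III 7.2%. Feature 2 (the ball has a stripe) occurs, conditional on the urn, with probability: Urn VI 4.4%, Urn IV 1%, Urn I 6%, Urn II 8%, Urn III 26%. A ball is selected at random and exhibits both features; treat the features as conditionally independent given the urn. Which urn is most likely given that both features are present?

By Bayes' rule, posterior ∝ prior × likelihood:
  Urn VI: 0.11 × 0.156 × 0.044 = 0.00075504
  Urn IV: 0.21 × 0.06 × 0.01 = 0.000126
  Urn I: 0.23 × 0.028 × 0.06 = 0.0003864
  Urn II: 0.35 × 0.4 × 0.08 = 0.0112
  Urn III: 0.1 × 0.072 × 0.26 = 0.001872
Total = 0.01433944.
Largest term belongs to Urn II, so Urn II is most probable.

Urn II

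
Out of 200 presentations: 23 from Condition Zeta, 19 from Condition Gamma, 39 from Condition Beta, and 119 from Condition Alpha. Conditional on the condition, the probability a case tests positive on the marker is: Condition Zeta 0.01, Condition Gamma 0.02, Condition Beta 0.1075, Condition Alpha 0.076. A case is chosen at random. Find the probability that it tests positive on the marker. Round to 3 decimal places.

0.069

By Bayes' rule, posterior ∝ prior × likelihood:
  Condition Zeta: 0.115 × 0.01 = 0.00115
  Condition Gamma: 0.095 × 0.02 = 0.0019
  Condition Beta: 0.195 × 0.1075 = 0.0209625
  Condition Alpha: 0.595 × 0.076 = 0.04522
P(marker-positive) = 0.00115 + 0.0019 + 0.0209625 + 0.04522 = 0.0692325 → 0.069.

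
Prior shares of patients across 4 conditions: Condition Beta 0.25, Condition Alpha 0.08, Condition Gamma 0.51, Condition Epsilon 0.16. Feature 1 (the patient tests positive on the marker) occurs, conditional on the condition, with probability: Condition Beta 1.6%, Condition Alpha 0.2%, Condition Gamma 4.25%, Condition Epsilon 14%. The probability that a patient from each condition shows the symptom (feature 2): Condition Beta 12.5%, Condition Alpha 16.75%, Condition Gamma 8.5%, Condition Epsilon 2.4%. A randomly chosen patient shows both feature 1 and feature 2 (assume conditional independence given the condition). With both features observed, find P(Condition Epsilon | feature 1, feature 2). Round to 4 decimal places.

Compute prior × likelihood for every hypothesis:
  Condition Beta: 0.25 × 0.016 × 0.125 = 0.0005
  Condition Alpha: 0.08 × 0.002 × 0.1675 = 0.0000268
  Condition Gamma: 0.51 × 0.0425 × 0.085 = 0.001842375
  Condition Epsilon: 0.16 × 0.14 × 0.024 = 0.0005376
Normalizing constant = 0.002906775.
P(Condition Epsilon | evidence) = 0.0005376 / 0.002906775 ≈ 0.1849.

0.1849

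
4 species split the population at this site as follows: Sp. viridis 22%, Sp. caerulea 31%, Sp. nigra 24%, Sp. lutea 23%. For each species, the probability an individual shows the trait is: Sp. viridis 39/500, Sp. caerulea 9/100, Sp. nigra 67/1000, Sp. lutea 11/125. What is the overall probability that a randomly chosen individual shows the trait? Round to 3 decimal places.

0.081

By Bayes' rule, posterior ∝ prior × likelihood:
  Sp. viridis: 0.22 × 0.078 = 0.01716
  Sp. caerulea: 0.31 × 0.09 = 0.0279
  Sp. nigra: 0.24 × 0.067 = 0.01608
  Sp. lutea: 0.23 × 0.088 = 0.02024
P(trait) = 0.01716 + 0.0279 + 0.01608 + 0.02024 = 0.08138 → 0.081.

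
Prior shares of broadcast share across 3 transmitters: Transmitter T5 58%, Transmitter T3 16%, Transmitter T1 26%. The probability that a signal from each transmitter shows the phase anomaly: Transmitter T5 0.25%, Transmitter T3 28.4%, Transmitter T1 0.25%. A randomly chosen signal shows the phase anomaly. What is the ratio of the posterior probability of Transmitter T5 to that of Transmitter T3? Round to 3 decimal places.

0.032

Prior × likelihood for each hypothesis:
  Transmitter T5: 0.58 × 0.0025 = 0.00145
  Transmitter T3: 0.16 × 0.284 = 0.04544
  Transmitter T1: 0.26 × 0.0025 = 0.00065
Sum = 0.04754.
The ratio is 0.00145 / 0.04544 (the normalizer cancels) = 0.032.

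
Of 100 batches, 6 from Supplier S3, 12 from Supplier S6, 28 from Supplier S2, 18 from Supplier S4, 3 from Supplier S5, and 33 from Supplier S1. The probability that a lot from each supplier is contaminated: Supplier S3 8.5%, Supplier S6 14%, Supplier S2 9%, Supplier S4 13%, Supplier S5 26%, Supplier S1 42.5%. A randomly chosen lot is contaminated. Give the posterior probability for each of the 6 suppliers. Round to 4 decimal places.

Supplier S3 0.0233, Supplier S6 0.0769, Supplier S2 0.1153, Supplier S4 0.1071, Supplier S5 0.0357, Supplier S1 0.6417

Compute prior × likelihood for every hypothesis:
  Supplier S3: 0.06 × 0.085 = 0.0051
  Supplier S6: 0.12 × 0.14 = 0.0168
  Supplier S2: 0.28 × 0.09 = 0.0252
  Supplier S4: 0.18 × 0.13 = 0.0234
  Supplier S5: 0.03 × 0.26 = 0.0078
  Supplier S1: 0.33 × 0.425 = 0.14025
Normalizing constant = 0.21855.
P(Supplier S3 | contaminated) = 0.0051/0.21855 ≈ 0.0233
P(Supplier S6 | contaminated) = 0.0168/0.21855 ≈ 0.0769
P(Supplier S2 | contaminated) = 0.0252/0.21855 ≈ 0.1153
P(Supplier S4 | contaminated) = 0.0234/0.21855 ≈ 0.1071
P(Supplier S5 | contaminated) = 0.0078/0.21855 ≈ 0.0357
P(Supplier S1 | contaminated) = 0.14025/0.21855 ≈ 0.6417
(Check: 0.0233+0.0769+0.1153+0.1071+0.0357+0.6417 = 1.0000.)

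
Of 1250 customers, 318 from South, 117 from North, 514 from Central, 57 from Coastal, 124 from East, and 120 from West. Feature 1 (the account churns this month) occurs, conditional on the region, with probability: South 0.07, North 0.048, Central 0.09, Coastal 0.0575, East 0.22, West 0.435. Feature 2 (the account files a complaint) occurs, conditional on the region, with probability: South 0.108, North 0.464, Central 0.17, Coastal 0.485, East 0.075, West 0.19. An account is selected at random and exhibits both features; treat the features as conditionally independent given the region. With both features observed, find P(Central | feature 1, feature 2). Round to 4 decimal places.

Prior × likelihood for each hypothesis:
  South: 0.2544 × 0.07 × 0.108 = 0.001923264
  North: 0.0936 × 0.048 × 0.464 = 0.0020846592
  Central: 0.4112 × 0.09 × 0.17 = 0.00629136
  Coastal: 0.0456 × 0.0575 × 0.485 = 0.00127167
  East: 0.0992 × 0.22 × 0.075 = 0.0016368
  West: 0.096 × 0.435 × 0.19 = 0.0079344
Normalizing constant = 0.0211421532.
P(Central | evidence) = 0.00629136 / 0.0211421532 ≈ 0.2976.

0.2976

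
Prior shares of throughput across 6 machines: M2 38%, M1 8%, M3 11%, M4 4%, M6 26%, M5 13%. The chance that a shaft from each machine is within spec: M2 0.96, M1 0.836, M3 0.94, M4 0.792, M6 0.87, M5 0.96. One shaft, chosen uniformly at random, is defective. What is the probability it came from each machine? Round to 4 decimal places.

Taking complements, P(defective | each) = M2 0.04, M1 0.164, M3 0.06, M4 0.208, M6 0.13, M5 0.04.
By Bayes' rule, posterior ∝ prior × likelihood:
  M2: 0.38 × 0.04 = 0.0152
  M1: 0.08 × 0.164 = 0.01312
  M3: 0.11 × 0.06 = 0.0066
  M4: 0.04 × 0.208 = 0.00832
  M6: 0.26 × 0.13 = 0.0338
  M5: 0.13 × 0.04 = 0.0052
Normalizing constant = 0.08224.
P(M2 | defective) = 0.0152/0.08224 ≈ 0.1848
P(M1 | defective) = 0.01312/0.08224 ≈ 0.1595
P(M3 | defective) = 0.0066/0.08224 ≈ 0.0803
P(M4 | defective) = 0.00832/0.08224 ≈ 0.1012
P(M6 | defective) = 0.0338/0.08224 ≈ 0.4110
P(M5 | defective) = 0.0052/0.08224 ≈ 0.0632

M2 0.1848, M1 0.1595, M3 0.0803, M4 0.1012, M6 0.4110, M5 0.0632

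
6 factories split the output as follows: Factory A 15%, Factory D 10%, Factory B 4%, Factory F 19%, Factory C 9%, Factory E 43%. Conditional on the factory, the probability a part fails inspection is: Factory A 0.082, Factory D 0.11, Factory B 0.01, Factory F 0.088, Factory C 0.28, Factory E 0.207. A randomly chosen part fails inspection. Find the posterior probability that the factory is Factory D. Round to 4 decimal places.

0.0711

By Bayes' rule, posterior ∝ prior × likelihood:
  Factory A: 0.15 × 0.082 = 0.0123
  Factory D: 0.1 × 0.11 = 0.011
  Factory B: 0.04 × 0.01 = 0.0004
  Factory F: 0.19 × 0.088 = 0.01672
  Factory C: 0.09 × 0.28 = 0.0252
  Factory E: 0.43 × 0.207 = 0.08901
Total = 0.15463.
P(Factory D | evidence) = 0.011 / 0.15463 ≈ 0.0711.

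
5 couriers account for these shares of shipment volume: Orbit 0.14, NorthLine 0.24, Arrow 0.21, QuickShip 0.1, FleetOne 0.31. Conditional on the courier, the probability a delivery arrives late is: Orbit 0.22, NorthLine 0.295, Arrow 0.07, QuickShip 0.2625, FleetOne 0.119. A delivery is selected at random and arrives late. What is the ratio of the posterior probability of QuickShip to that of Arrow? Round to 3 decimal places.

Unnormalized posteriors (prior × likelihood):
  Orbit: 0.14 × 0.22 = 0.0308
  NorthLine: 0.24 × 0.295 = 0.0708
  Arrow: 0.21 × 0.07 = 0.0147
  QuickShip: 0.1 × 0.2625 = 0.02625
  FleetOne: 0.31 × 0.119 = 0.03689
Total = 0.17944.
The ratio is 0.02625 / 0.0147 (the normalizer cancels) = 1.786.

1.786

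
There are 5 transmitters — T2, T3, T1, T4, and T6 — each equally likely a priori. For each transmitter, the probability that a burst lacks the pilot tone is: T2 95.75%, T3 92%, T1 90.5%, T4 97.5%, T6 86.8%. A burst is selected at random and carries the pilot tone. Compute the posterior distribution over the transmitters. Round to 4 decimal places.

T2 0.1135, T3 0.2136, T1 0.2537, T4 0.0668, T6 0.3525

Taking complements, P(pilot | each) = T2 0.0425, T3 0.08, T1 0.095, T4 0.025, T6 0.132.
With a uniform prior (1/5 each), posterior ∝ likelihood:
  T2: 0.0425
  T3: 0.08
  T1: 0.095
  T4: 0.025
  T6: 0.132
Normalizing constant = 0.3745.
P(T2 | pilot) = 0.0425/0.3745 ≈ 0.1135
P(T3 | pilot) = 0.08/0.3745 ≈ 0.2136
P(T1 | pilot) = 0.095/0.3745 ≈ 0.2537
P(T4 | pilot) = 0.025/0.3745 ≈ 0.0668
P(T6 | pilot) = 0.132/0.3745 ≈ 0.3525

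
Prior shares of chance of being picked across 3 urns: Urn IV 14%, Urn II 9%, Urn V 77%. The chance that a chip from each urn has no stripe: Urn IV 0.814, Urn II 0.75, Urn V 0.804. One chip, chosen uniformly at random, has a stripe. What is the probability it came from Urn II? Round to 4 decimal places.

0.1128

Taking complements, P(striped | each) = Urn IV 0.186, Urn II 0.25, Urn V 0.196.
Unnormalized posteriors (prior × likelihood):
  Urn IV: 0.14 × 0.186 = 0.02604
  Urn II: 0.09 × 0.25 = 0.0225
  Urn V: 0.77 × 0.196 = 0.15092
Total = 0.19946.
P(Urn II | evidence) = 0.0225 / 0.19946 ≈ 0.1128.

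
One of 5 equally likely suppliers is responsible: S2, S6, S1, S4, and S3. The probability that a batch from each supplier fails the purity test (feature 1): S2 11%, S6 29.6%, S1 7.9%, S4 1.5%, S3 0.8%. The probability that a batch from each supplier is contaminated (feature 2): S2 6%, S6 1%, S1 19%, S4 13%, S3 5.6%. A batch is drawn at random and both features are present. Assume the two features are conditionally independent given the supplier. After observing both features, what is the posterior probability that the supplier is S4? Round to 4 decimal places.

Since the prior is uniform, the posterior is proportional to the likelihood:
  S2: 0.11 × 0.06 = 0.0066
  S6: 0.296 × 0.01 = 0.00296
  S1: 0.079 × 0.19 = 0.01501
  S4: 0.015 × 0.13 = 0.00195
  S3: 0.008 × 0.056 = 0.000448
Sum = 0.026968.
P(S4 | evidence) = 0.00195 / 0.026968 ≈ 0.0723.

0.0723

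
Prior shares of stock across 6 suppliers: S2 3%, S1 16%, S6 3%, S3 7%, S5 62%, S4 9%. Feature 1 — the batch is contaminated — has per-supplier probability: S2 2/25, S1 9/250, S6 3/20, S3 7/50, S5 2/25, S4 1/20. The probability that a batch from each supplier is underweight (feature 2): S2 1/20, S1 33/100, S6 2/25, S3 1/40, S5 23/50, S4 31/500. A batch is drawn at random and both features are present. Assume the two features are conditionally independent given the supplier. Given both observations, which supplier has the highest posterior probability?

S5

Prior × likelihood for each hypothesis:
  S2: 0.03 × 0.08 × 0.05 = 0.00012
  S1: 0.16 × 0.036 × 0.33 = 0.0019008
  S6: 0.03 × 0.15 × 0.08 = 0.00036
  S3: 0.07 × 0.14 × 0.025 = 0.000245
  S5: 0.62 × 0.08 × 0.46 = 0.022816
  S4: 0.09 × 0.05 × 0.062 = 0.000279
Total = 0.0257208.
Largest term belongs to S5, so S5 is most probable.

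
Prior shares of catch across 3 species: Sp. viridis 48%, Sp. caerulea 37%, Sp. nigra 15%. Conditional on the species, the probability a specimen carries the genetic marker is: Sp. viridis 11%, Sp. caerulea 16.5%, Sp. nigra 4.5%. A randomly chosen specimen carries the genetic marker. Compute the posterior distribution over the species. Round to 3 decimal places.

Prior × likelihood for each hypothesis:
  Sp. viridis: 0.48 × 0.11 = 0.0528
  Sp. caerulea: 0.37 × 0.165 = 0.06105
  Sp. nigra: 0.15 × 0.045 = 0.00675
Sum = 0.1206.
P(Sp. viridis | marker) = 0.0528/0.1206 ≈ 0.438
P(Sp. caerulea | marker) = 0.06105/0.1206 ≈ 0.506
P(Sp. nigra | marker) = 0.00675/0.1206 ≈ 0.056

Sp. viridis 0.438, Sp. caerulea 0.506, Sp. nigra 0.056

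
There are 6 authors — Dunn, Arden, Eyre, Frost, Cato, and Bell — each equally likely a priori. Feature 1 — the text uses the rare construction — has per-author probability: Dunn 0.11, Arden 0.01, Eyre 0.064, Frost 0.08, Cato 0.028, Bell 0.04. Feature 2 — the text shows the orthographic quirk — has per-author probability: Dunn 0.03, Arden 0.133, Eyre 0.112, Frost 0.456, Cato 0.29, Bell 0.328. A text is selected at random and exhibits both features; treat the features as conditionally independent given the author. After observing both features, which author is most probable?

Since the prior is uniform, the posterior is proportional to the likelihood:
  Dunn: 0.11 × 0.03 = 0.0033
  Arden: 0.01 × 0.133 = 0.00133
  Eyre: 0.064 × 0.112 = 0.007168
  Frost: 0.08 × 0.456 = 0.03648
  Cato: 0.028 × 0.29 = 0.00812
  Bell: 0.04 × 0.328 = 0.01312
Normalizing constant = 0.069518.
Largest term belongs to Frost, so Frost is most probable.

Frost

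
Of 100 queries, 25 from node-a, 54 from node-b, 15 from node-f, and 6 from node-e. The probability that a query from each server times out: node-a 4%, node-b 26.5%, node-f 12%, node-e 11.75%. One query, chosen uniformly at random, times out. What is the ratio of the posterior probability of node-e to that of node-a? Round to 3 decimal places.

0.705

By Bayes' rule, posterior ∝ prior × likelihood:
  node-a: 0.25 × 0.04 = 0.01
  node-b: 0.54 × 0.265 = 0.1431
  node-f: 0.15 × 0.12 = 0.018
  node-e: 0.06 × 0.1175 = 0.00705
Total = 0.17815.
The ratio is 0.00705 / 0.01 (the normalizer cancels) = 0.705.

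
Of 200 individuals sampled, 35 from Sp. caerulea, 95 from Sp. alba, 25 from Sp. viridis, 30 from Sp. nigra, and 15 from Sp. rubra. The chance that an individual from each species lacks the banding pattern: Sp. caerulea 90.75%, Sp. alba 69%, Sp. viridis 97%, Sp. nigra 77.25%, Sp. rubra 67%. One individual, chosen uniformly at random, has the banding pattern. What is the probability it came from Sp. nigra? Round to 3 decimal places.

Taking complements, P(banded | each) = Sp. caerulea 0.0925, Sp. alba 0.31, Sp. viridis 0.03, Sp. nigra 0.2275, Sp. rubra 0.33.
By Bayes' rule, posterior ∝ prior × likelihood:
  Sp. caerulea: 0.175 × 0.0925 = 0.0161875
  Sp. alba: 0.475 × 0.31 = 0.14725
  Sp. viridis: 0.125 × 0.03 = 0.00375
  Sp. nigra: 0.15 × 0.2275 = 0.034125
  Sp. rubra: 0.075 × 0.33 = 0.02475
Sum = 0.2260625.
P(Sp. nigra | evidence) = 0.034125 / 0.2260625 ≈ 0.151.

0.151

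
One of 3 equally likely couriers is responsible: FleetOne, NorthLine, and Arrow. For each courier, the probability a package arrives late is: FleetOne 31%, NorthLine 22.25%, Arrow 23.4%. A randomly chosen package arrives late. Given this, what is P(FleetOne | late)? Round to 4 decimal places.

0.4044

Since the prior is uniform, the posterior is proportional to the likelihood:
  FleetOne: 0.31
  NorthLine: 0.2225
  Arrow: 0.234
Total = 0.7665.
P(FleetOne | evidence) = 0.31 / 0.7665 ≈ 0.4044.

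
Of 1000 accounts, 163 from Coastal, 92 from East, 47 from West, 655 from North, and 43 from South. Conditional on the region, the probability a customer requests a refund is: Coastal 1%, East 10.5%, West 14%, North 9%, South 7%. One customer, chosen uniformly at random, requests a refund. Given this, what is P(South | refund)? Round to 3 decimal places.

Unnormalized posteriors (prior × likelihood):
  Coastal: 0.163 × 0.01 = 0.00163
  East: 0.092 × 0.105 = 0.00966
  West: 0.047 × 0.14 = 0.00658
  North: 0.655 × 0.09 = 0.05895
  South: 0.043 × 0.07 = 0.00301
Sum = 0.07983.
P(South | evidence) = 0.00301 / 0.07983 ≈ 0.038.

0.038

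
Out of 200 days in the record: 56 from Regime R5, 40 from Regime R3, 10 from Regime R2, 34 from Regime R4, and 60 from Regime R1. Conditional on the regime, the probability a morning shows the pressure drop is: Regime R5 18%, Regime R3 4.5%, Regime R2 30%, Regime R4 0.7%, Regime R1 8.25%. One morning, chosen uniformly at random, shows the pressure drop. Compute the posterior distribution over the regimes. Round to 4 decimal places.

Regime R5 0.5023, Regime R3 0.0897, Regime R2 0.1495, Regime R4 0.0119, Regime R1 0.2467

Prior × likelihood for each hypothesis:
  Regime R5: 0.28 × 0.18 = 0.0504
  Regime R3: 0.2 × 0.045 = 0.009
  Regime R2: 0.05 × 0.3 = 0.015
  Regime R4: 0.17 × 0.007 = 0.00119
  Regime R1: 0.3 × 0.0825 = 0.02475
Normalizing constant = 0.10034.
P(Regime R5 | drop) = 0.0504/0.10034 ≈ 0.5023
P(Regime R3 | drop) = 0.009/0.10034 ≈ 0.0897
P(Regime R2 | drop) = 0.015/0.10034 ≈ 0.1495
P(Regime R4 | drop) = 0.00119/0.10034 ≈ 0.0119
P(Regime R1 | drop) = 0.02475/0.10034 ≈ 0.2467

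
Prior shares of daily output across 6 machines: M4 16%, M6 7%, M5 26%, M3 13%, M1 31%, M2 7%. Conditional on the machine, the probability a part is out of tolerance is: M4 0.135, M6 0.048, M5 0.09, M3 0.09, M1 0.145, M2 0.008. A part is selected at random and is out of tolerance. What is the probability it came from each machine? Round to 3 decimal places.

M4 0.205, M6 0.032, M5 0.222, M3 0.111, M1 0.426, M2 0.005

Prior × likelihood for each hypothesis:
  M4: 0.16 × 0.135 = 0.0216
  M6: 0.07 × 0.048 = 0.00336
  M5: 0.26 × 0.09 = 0.0234
  M3: 0.13 × 0.09 = 0.0117
  M1: 0.31 × 0.145 = 0.04495
  M2: 0.07 × 0.008 = 0.00056
Sum = 0.10557.
P(M4 | oversize) = 0.0216/0.10557 ≈ 0.205
P(M6 | oversize) = 0.00336/0.10557 ≈ 0.032
P(M5 | oversize) = 0.0234/0.10557 ≈ 0.222
P(M3 | oversize) = 0.0117/0.10557 ≈ 0.111
P(M1 | oversize) = 0.04495/0.10557 ≈ 0.426
P(M2 | oversize) = 0.00056/0.10557 ≈ 0.005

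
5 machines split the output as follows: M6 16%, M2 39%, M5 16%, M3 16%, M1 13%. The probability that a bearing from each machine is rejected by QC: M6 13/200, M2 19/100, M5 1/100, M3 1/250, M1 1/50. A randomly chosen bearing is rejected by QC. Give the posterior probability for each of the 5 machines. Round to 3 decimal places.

M6 0.116, M2 0.829, M5 0.018, M3 0.007, M1 0.029

Compute prior × likelihood for every hypothesis:
  M6: 0.16 × 0.065 = 0.0104
  M2: 0.39 × 0.19 = 0.0741
  M5: 0.16 × 0.01 = 0.0016
  M3: 0.16 × 0.004 = 0.00064
  M1: 0.13 × 0.02 = 0.0026
Normalizing constant = 0.08934.
P(M6 | rejected) = 0.0104/0.08934 ≈ 0.116
P(M2 | rejected) = 0.0741/0.08934 ≈ 0.829
P(M5 | rejected) = 0.0016/0.08934 ≈ 0.018
P(M3 | rejected) = 0.00064/0.08934 ≈ 0.007
P(M1 | rejected) = 0.0026/0.08934 ≈ 0.029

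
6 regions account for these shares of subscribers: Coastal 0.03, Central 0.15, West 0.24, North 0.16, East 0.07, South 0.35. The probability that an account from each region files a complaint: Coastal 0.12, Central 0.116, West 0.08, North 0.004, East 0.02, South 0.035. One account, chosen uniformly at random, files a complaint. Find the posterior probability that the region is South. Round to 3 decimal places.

Prior × likelihood for each hypothesis:
  Coastal: 0.03 × 0.12 = 0.0036
  Central: 0.15 × 0.116 = 0.0174
  West: 0.24 × 0.08 = 0.0192
  North: 0.16 × 0.004 = 0.00064
  East: 0.07 × 0.02 = 0.0014
  South: 0.35 × 0.035 = 0.01225
Total = 0.05449.
P(South | evidence) = 0.01225 / 0.05449 ≈ 0.225.

0.225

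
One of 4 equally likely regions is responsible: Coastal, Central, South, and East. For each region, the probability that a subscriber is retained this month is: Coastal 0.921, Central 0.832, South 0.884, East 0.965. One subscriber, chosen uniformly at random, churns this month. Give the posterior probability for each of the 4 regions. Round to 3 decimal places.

Coastal 0.198, Central 0.422, South 0.291, East 0.088

Taking complements, P(churn | each) = Coastal 0.079, Central 0.168, South 0.116, East 0.035.
With a uniform prior (1/4 each), posterior ∝ likelihood:
  Coastal: 0.079
  Central: 0.168
  South: 0.116
  East: 0.035
Total = 0.398.
P(Coastal | churn) = 0.079/0.398 ≈ 0.198
P(Central | churn) = 0.168/0.398 ≈ 0.422
P(South | churn) = 0.116/0.398 ≈ 0.291
P(East | churn) = 0.035/0.398 ≈ 0.088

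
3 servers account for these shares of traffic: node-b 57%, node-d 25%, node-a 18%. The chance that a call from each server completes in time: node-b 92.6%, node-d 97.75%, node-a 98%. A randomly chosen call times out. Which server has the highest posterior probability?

node-b

Taking complements, P(timeout | each) = node-b 0.074, node-d 0.0225, node-a 0.02.
Compute prior × likelihood for every hypothesis:
  node-b: 0.57 × 0.074 = 0.04218
  node-d: 0.25 × 0.0225 = 0.005625
  node-a: 0.18 × 0.02 = 0.0036
Sum = 0.051405.
Largest term belongs to node-b, so node-b is most probable.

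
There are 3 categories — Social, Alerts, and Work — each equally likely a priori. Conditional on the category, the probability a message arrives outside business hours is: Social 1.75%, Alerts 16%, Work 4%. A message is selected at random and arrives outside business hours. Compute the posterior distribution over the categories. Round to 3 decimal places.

Since the prior is uniform, the posterior is proportional to the likelihood:
  Social: 0.0175
  Alerts: 0.16
  Work: 0.04
Sum = 0.2175.
P(Social | off-hours) = 0.0175/0.2175 ≈ 0.080
P(Alerts | off-hours) = 0.16/0.2175 ≈ 0.736
P(Work | off-hours) = 0.04/0.2175 ≈ 0.184
(Check: 0.080+0.736+0.184 = 1.000.)

Social 0.080, Alerts 0.736, Work 0.184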